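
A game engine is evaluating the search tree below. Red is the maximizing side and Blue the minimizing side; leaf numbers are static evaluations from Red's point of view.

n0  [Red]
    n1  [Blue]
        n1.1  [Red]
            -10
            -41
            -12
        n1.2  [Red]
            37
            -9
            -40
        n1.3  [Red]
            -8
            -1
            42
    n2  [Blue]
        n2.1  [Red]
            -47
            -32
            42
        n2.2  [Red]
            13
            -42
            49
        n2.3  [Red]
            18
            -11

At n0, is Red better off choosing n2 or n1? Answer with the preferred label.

n2

n2.1 (Red): max(-47, -32, 42) = 42
n2.2 (Red): max(13, -42, 49) = 49
n2.3 (Red): max(18, -11) = 18
n2 (Blue): min(42, 49, 18) = 18
n1.1 (Red): max(-10, -41, -12) = -10
n1.2 (Red): max(37, -9, -40) = 37
n1.3 (Red): max(-8, -1, 42) = 42
n1 (Blue): min(-10, 37, 42) = -10
Red prefers the higher value; n2=18, n1=-10. n2 is better since 18 > -10.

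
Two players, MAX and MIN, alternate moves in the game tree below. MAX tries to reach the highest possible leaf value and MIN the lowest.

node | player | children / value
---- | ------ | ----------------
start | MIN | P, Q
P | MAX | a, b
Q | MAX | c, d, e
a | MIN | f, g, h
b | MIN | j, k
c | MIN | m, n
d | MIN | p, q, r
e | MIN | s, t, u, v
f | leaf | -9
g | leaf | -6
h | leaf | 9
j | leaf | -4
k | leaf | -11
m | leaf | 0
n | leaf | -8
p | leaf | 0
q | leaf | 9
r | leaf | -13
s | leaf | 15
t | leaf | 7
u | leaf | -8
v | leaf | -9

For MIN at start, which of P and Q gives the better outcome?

P

a (MIN): min(-9, -6, 9) = -9
b (MIN): min(-4, -11) = -11
P (MAX): max(-9, -11) = -9
c (MIN): min(0, -8) = -8
d (MIN): min(0, 9, -13) = -13
e (MIN): min(15, 7, -8, -9) = -9
Q (MAX): max(-8, -13, -9) = -8
MIN prefers the lower value; P=-9, Q=-8. P is better since -9 < -8.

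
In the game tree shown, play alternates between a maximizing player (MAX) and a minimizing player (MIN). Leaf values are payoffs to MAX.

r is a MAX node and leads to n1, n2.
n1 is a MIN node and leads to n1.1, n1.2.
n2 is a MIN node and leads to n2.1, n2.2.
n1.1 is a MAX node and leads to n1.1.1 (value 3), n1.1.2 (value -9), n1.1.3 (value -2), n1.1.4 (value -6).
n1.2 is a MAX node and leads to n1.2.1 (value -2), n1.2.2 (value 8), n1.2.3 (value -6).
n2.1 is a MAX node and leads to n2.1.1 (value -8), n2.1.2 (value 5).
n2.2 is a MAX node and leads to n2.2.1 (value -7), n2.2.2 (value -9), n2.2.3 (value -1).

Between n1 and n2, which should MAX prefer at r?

n1

n1.1 (MAX): max(3, -9, -2, -6) = 3
n1.2 (MAX): max(-2, 8, -6) = 8
n1 (MIN): min(3, 8) = 3
n2.1 (MAX): max(-8, 5) = 5
n2.2 (MAX): max(-7, -9, -1) = -1
n2 (MIN): min(5, -1) = -1
MAX prefers the higher value; n1=3, n2=-1. n1 is better since 3 > -1.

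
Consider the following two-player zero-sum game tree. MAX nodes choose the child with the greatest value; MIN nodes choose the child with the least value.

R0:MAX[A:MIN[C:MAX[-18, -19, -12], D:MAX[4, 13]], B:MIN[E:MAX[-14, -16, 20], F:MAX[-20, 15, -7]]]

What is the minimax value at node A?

-12

C (MAX): max(-18, -19, -12) = -12
D (MAX): max(4, 13) = 13
A (MIN): min(-12, 13) = -12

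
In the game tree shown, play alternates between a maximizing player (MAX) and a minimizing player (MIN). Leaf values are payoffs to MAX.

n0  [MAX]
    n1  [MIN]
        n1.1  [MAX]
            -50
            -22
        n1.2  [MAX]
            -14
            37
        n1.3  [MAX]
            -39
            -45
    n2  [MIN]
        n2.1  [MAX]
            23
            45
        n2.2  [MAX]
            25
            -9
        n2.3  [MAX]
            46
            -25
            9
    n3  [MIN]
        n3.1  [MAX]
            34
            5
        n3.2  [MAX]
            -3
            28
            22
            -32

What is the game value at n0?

n1.1 (MAX): max(-50, -22) = -22
n1.2 (MAX): max(-14, 37) = 37
n1.3 (MAX): max(-39, -45) = -39
n1 (MIN): min(-22, 37, -39) = -39
n2.1 (MAX): max(23, 45) = 45
n2.2 (MAX): max(25, -9) = 25
n2.3 (MAX): max(46, -25, 9) = 46
n2 (MIN): min(45, 25, 46) = 25
n3.1 (MAX): max(34, 5) = 34
n3.2 (MAX): max(-3, 28, 22, -32) = 28
n3 (MIN): min(34, 28) = 28
n0 (MAX): max(-39, 25, 28) = 28

28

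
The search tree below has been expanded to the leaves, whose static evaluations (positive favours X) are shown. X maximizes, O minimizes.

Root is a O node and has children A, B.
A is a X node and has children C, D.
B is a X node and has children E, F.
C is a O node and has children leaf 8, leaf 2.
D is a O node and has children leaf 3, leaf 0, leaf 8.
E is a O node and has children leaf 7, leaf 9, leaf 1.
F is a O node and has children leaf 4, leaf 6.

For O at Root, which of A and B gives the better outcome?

A

C (O): min(8, 2) = 2
D (O): min(3, 0, 8) = 0
A (X): max(2, 0) = 2
E (O): min(7, 9, 1) = 1
F (O): min(4, 6) = 4
B (X): max(1, 4) = 4
O prefers the lower value; A=2, B=4. A is better since 2 < 4.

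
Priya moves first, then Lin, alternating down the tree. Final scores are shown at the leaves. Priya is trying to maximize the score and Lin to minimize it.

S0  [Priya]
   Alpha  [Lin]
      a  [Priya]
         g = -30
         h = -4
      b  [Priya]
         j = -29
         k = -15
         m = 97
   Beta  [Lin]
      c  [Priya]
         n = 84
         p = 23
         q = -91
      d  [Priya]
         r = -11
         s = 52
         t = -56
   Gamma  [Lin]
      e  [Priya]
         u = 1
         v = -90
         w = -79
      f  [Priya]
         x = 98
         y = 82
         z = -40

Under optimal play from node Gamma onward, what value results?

1

e (Priya): max(1, -90, -79) = 1
f (Priya): max(98, 82, -40) = 98
Gamma (Lin): min(1, 98) = 1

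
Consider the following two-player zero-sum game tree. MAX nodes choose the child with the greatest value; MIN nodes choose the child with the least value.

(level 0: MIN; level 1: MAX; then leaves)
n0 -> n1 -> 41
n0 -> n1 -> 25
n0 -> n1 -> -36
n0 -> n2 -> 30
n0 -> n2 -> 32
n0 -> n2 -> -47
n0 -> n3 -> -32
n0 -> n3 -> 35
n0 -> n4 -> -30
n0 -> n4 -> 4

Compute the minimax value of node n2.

n2 (MAX): max(30, 32, -47) = 32

32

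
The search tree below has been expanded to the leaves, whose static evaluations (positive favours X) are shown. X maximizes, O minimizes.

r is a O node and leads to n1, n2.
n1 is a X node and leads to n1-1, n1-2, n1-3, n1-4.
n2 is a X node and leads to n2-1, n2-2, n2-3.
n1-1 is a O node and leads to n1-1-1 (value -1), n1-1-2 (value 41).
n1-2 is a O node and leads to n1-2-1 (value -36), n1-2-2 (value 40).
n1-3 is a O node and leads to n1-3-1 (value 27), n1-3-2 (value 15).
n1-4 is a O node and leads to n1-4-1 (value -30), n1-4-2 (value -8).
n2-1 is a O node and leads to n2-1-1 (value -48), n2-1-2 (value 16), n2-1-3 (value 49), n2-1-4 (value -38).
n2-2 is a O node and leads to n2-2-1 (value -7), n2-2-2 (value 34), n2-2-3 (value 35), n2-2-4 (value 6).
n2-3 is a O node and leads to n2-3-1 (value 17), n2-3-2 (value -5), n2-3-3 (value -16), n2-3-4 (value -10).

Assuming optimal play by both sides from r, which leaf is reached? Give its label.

n2-2-1

n1-1 (O): min(-1, 41) = -1
n1-2 (O): min(-36, 40) = -36
n1-3 (O): min(27, 15) = 15
n1-4 (O): min(-30, -8) = -30
n1 (X): max(-1, -36, 15, -30) = 15
n2-1 (O): min(-48, 16, 49, -38) = -48
n2-2 (O): min(-7, 34, 35, 6) = -7
n2-3 (O): min(17, -5, -16, -10) = -16
n2 (X): max(-48, -7, -16) = -7
r (O): min(15, -7) = -7
At r, O picks n2 (lowest: -7).
At n2, X picks n2-2 (highest: -7).
At n2-2, O picks n2-2-1 (lowest: -7).
Terminal value -7.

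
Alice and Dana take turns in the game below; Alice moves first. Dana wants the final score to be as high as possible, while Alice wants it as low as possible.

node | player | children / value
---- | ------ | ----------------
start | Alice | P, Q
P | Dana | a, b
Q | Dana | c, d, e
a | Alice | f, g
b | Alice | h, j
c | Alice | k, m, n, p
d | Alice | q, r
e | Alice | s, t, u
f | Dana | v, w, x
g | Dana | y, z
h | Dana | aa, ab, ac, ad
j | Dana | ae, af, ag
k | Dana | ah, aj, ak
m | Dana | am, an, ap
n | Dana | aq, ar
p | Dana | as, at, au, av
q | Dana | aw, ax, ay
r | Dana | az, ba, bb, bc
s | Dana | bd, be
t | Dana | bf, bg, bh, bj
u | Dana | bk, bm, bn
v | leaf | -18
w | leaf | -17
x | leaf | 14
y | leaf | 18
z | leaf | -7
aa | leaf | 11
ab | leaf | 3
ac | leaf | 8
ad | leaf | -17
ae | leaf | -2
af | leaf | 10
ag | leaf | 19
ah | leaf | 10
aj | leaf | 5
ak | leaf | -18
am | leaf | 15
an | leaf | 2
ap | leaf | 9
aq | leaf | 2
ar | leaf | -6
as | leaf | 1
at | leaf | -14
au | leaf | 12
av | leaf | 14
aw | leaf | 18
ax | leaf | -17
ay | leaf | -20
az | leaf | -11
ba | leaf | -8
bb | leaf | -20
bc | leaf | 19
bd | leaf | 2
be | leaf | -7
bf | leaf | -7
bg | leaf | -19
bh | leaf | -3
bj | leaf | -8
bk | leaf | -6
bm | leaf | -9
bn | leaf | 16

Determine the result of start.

f (Dana): max(-18, -17, 14) = 14
g (Dana): max(18, -7) = 18
a (Alice): min(14, 18) = 14
h (Dana): max(11, 3, 8, -17) = 11
j (Dana): max(-2, 10, 19) = 19
b (Alice): min(11, 19) = 11
P (Dana): max(14, 11) = 14
k (Dana): max(10, 5, -18) = 10
m (Dana): max(15, 2, 9) = 15
n (Dana): max(2, -6) = 2
p (Dana): max(1, -14, 12, 14) = 14
c (Alice): min(10, 15, 2, 14) = 2
q (Dana): max(18, -17, -20) = 18
r (Dana): max(-11, -8, -20, 19) = 19
d (Alice): min(18, 19) = 18
s (Dana): max(2, -7) = 2
t (Dana): max(-7, -19, -3, -8) = -3
u (Dana): max(-6, -9, 16) = 16
e (Alice): min(2, -3, 16) = -3
Q (Dana): max(2, 18, -3) = 18
start (Alice): min(14, 18) = 14

14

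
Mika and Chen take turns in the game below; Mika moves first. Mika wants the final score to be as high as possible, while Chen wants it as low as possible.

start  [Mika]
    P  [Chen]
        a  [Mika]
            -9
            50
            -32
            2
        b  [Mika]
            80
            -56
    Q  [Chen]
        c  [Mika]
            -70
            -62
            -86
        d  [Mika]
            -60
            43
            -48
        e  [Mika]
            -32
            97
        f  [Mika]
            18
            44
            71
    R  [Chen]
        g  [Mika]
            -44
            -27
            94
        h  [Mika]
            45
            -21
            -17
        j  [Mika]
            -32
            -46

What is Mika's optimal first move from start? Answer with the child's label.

a (Mika): max(-9, 50, -32, 2) = 50
b (Mika): max(80, -56) = 80
P (Chen): min(50, 80) = 50
c (Mika): max(-70, -62, -86) = -62
d (Mika): max(-60, 43, -48) = 43
e (Mika): max(-32, 97) = 97
f (Mika): max(18, 44, 71) = 71
Q (Chen): min(-62, 43, 97, 71) = -62
g (Mika): max(-44, -27, 94) = 94
h (Mika): max(45, -21, -17) = 45
j (Mika): max(-32, -46) = -32
R (Chen): min(94, 45, -32) = -32
start (Mika): max(50, -62, -32) = 50
Mika at start wants the highest of {P=50, Q=-62, R=-32}, so chooses P.

P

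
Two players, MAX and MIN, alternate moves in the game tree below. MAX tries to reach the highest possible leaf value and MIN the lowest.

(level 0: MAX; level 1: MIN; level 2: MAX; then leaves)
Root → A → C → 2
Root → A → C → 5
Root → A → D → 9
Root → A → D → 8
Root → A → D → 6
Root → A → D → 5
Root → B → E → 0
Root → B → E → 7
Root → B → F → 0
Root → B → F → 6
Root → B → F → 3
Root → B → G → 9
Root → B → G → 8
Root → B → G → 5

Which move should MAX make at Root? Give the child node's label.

C (MAX): max(2, 5) = 5
D (MAX): max(9, 8, 6, 5) = 9
A (MIN): min(5, 9) = 5
E (MAX): max(0, 7) = 7
F (MAX): max(0, 6, 3) = 6
G (MAX): max(9, 8, 5) = 9
B (MIN): min(7, 6, 9) = 6
Root (MAX): max(5, 6) = 6
MAX at Root wants the highest of {A=5, B=6}, so chooses B.

B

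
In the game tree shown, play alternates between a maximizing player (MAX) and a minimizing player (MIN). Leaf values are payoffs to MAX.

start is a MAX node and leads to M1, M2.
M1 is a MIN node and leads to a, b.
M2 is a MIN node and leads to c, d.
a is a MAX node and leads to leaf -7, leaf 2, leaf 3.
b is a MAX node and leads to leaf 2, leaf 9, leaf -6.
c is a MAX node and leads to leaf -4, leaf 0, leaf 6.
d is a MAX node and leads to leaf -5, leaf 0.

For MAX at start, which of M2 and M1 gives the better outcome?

c (MAX): max(-4, 0, 6) = 6
d (MAX): max(-5, 0) = 0
M2 (MIN): min(6, 0) = 0
a (MAX): max(-7, 2, 3) = 3
b (MAX): max(2, 9, -6) = 9
M1 (MIN): min(3, 9) = 3
MAX prefers the higher value; M2=0, M1=3. M1 is better since 3 > 0.

M1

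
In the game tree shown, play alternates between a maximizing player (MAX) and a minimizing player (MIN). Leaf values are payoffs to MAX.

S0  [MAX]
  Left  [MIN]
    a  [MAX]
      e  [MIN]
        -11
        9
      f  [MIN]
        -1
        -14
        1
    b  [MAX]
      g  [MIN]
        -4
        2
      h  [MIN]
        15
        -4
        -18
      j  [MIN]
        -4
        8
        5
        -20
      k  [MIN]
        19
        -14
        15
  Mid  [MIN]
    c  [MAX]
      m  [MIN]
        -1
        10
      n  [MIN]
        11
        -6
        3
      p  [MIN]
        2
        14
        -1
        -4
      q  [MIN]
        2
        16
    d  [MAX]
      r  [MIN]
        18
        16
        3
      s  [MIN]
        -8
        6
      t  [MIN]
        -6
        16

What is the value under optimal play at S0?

2

e (MIN): min(-11, 9) = -11
f (MIN): min(-1, -14, 1) = -14
a (MAX): max(-11, -14) = -11
g (MIN): min(-4, 2) = -4
h (MIN): min(15, -4, -18) = -18
j (MIN): min(-4, 8, 5, -20) = -20
k (MIN): min(19, -14, 15) = -14
b (MAX): max(-4, -18, -20, -14) = -4
Left (MIN): min(-11, -4) = -11
m (MIN): min(-1, 10) = -1
n (MIN): min(11, -6, 3) = -6
p (MIN): min(2, 14, -1, -4) = -4
q (MIN): min(2, 16) = 2
c (MAX): max(-1, -6, -4, 2) = 2
r (MIN): min(18, 16, 3) = 3
s (MIN): min(-8, 6) = -8
t (MIN): min(-6, 16) = -6
d (MAX): max(3, -8, -6) = 3
Mid (MIN): min(2, 3) = 2
S0 (MAX): max(-11, 2) = 2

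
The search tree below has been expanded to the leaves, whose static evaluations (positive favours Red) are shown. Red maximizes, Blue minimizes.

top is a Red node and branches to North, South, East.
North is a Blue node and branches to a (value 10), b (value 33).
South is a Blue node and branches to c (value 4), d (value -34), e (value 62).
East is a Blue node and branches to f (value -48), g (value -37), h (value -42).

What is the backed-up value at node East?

East (Blue): min(-48, -37, -42) = -48

-48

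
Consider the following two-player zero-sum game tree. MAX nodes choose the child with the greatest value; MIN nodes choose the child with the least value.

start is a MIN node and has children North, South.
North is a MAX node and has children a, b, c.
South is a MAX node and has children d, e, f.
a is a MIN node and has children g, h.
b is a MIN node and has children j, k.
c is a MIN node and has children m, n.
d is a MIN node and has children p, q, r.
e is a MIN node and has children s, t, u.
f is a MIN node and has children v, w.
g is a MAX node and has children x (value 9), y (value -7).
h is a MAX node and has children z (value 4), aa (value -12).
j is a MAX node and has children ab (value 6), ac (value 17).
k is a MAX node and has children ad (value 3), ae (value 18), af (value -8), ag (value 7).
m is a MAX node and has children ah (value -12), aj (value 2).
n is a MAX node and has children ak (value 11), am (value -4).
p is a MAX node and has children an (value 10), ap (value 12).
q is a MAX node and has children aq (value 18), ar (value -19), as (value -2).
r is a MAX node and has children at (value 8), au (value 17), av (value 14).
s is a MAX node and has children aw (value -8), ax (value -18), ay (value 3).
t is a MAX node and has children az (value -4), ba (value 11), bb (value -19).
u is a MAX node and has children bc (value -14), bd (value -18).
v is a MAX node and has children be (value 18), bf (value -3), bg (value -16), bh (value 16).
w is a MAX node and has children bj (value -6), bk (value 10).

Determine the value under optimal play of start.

g (MAX): max(9, -7) = 9
h (MAX): max(4, -12) = 4
a (MIN): min(9, 4) = 4
j (MAX): max(6, 17) = 17
k (MAX): max(3, 18, -8, 7) = 18
b (MIN): min(17, 18) = 17
m (MAX): max(-12, 2) = 2
n (MAX): max(11, -4) = 11
c (MIN): min(2, 11) = 2
North (MAX): max(4, 17, 2) = 17
p (MAX): max(10, 12) = 12
q (MAX): max(18, -19, -2) = 18
r (MAX): max(8, 17, 14) = 17
d (MIN): min(12, 18, 17) = 12
s (MAX): max(-8, -18, 3) = 3
t (MAX): max(-4, 11, -19) = 11
u (MAX): max(-14, -18) = -14
e (MIN): min(3, 11, -14) = -14
v (MAX): max(18, -3, -16, 16) = 18
w (MAX): max(-6, 10) = 10
f (MIN): min(18, 10) = 10
South (MAX): max(12, -14, 10) = 12
start (MIN): min(17, 12) = 12

12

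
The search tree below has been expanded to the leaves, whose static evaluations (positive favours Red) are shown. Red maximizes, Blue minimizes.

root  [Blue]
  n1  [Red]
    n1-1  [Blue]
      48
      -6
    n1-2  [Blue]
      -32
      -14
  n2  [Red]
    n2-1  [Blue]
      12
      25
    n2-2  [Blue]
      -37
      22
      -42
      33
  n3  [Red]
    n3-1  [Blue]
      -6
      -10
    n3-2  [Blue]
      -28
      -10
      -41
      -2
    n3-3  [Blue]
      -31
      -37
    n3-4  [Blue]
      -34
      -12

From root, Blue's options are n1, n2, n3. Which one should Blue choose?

n3

n1-1 (Blue): min(48, -6) = -6
n1-2 (Blue): min(-32, -14) = -32
n1 (Red): max(-6, -32) = -6
n2-1 (Blue): min(12, 25) = 12
n2-2 (Blue): min(-37, 22, -42, 33) = -42
n2 (Red): max(12, -42) = 12
n3-1 (Blue): min(-6, -10) = -10
n3-2 (Blue): min(-28, -10, -41, -2) = -41
n3-3 (Blue): min(-31, -37) = -37
n3-4 (Blue): min(-34, -12) = -34
n3 (Red): max(-10, -41, -37, -34) = -10
root (Blue): min(-6, 12, -10) = -10
Blue at root wants the lowest of {n1=-6, n2=12, n3=-10}, so chooses n3.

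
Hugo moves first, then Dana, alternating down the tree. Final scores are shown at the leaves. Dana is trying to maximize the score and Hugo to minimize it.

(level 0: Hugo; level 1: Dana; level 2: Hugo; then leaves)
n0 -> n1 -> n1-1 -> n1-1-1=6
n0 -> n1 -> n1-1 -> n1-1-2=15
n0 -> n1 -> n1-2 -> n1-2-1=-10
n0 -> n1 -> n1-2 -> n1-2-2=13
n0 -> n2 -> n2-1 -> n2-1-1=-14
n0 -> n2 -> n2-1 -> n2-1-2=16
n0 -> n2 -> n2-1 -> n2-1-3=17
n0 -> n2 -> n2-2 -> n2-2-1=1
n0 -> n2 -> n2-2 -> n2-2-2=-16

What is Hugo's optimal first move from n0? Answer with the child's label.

n1-1 (Hugo): min(6, 15) = 6
n1-2 (Hugo): min(-10, 13) = -10
n1 (Dana): max(6, -10) = 6
n2-1 (Hugo): min(-14, 16, 17) = -14
n2-2 (Hugo): min(1, -16) = -16
n2 (Dana): max(-14, -16) = -14
n0 (Hugo): min(6, -14) = -14
Hugo at n0 wants the lowest of {n1=6, n2=-14}, so chooses n2.

n2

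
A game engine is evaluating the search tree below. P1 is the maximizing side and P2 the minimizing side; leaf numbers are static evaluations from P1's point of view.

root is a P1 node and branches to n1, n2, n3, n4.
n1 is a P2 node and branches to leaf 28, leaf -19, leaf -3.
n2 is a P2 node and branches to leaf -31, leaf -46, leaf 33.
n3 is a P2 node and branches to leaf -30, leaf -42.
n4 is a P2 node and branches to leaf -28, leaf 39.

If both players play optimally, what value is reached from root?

n1 (P2): min(28, -19, -3) = -19
n2 (P2): min(-31, -46, 33) = -46
n3 (P2): min(-30, -42) = -42
n4 (P2): min(-28, 39) = -28
root (P1): max(-19, -46, -42, -28) = -19

-19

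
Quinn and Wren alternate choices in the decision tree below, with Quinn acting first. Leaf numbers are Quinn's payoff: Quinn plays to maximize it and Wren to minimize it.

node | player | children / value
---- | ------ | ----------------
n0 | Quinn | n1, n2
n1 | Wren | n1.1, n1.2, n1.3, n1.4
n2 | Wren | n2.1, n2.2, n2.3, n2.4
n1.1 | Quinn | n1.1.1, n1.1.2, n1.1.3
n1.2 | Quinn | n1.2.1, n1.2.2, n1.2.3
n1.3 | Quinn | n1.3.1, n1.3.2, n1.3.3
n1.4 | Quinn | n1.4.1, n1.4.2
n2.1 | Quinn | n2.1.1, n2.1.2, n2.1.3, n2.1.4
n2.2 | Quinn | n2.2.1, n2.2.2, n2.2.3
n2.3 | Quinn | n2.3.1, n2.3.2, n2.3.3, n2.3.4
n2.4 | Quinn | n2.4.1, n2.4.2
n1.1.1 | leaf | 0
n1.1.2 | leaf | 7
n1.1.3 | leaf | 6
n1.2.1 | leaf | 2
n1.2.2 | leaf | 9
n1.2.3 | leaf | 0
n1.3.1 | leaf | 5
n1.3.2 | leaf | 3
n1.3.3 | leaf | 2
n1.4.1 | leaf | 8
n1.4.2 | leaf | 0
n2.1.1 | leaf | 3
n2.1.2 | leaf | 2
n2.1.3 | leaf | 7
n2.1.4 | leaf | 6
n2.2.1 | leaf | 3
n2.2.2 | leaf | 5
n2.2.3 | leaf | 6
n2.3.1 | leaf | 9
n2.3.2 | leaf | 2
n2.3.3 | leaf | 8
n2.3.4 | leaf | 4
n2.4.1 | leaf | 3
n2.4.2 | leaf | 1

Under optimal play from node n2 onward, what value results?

n2.1 (Quinn): max(3, 2, 7, 6) = 7
n2.2 (Quinn): max(3, 5, 6) = 6
n2.3 (Quinn): max(9, 2, 8, 4) = 9
n2.4 (Quinn): max(3, 1) = 3
n2 (Wren): min(7, 6, 9, 3) = 3

3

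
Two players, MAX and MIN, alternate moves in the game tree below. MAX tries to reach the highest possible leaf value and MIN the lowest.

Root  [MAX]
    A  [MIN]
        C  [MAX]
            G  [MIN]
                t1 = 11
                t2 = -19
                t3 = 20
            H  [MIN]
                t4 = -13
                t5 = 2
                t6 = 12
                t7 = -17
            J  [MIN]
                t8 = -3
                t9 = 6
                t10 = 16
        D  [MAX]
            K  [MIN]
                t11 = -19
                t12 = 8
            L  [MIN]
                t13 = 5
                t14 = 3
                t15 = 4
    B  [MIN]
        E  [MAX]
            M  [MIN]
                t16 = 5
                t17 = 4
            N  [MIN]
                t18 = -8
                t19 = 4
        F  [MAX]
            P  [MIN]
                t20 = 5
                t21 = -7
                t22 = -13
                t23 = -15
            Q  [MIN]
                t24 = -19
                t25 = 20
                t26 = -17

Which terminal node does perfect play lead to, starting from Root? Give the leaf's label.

t8

G (MIN): min(11, -19, 20) = -19
H (MIN): min(-13, 2, 12, -17) = -17
J (MIN): min(-3, 6, 16) = -3
C (MAX): max(-19, -17, -3) = -3
K (MIN): min(-19, 8) = -19
L (MIN): min(5, 3, 4) = 3
D (MAX): max(-19, 3) = 3
A (MIN): min(-3, 3) = -3
M (MIN): min(5, 4) = 4
N (MIN): min(-8, 4) = -8
E (MAX): max(4, -8) = 4
P (MIN): min(5, -7, -13, -15) = -15
Q (MIN): min(-19, 20, -17) = -19
F (MAX): max(-15, -19) = -15
B (MIN): min(4, -15) = -15
Root (MAX): max(-3, -15) = -3
At Root, MAX picks A (highest: -3).
At A, MIN picks C (lowest: -3).
At C, MAX picks J (highest: -3).
At J, MIN picks t8 (lowest: -3).
Terminal value -3.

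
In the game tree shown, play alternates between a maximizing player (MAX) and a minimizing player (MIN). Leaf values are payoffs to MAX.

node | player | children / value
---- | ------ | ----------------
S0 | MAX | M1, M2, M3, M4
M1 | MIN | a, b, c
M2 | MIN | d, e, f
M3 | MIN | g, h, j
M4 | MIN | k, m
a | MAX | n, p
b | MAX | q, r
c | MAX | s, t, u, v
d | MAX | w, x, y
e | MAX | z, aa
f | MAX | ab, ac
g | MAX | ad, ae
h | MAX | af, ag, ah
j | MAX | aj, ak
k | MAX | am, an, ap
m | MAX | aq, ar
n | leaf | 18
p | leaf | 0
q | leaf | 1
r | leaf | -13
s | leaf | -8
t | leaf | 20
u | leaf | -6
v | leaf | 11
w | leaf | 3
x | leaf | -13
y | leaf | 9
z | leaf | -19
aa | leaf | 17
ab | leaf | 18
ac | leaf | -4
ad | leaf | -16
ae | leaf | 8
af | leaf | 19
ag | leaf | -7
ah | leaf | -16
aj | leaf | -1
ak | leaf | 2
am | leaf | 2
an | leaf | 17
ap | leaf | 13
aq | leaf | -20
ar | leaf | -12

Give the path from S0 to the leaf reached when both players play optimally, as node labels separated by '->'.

a (MAX): max(18, 0) = 18
b (MAX): max(1, -13) = 1
c (MAX): max(-8, 20, -6, 11) = 20
M1 (MIN): min(18, 1, 20) = 1
d (MAX): max(3, -13, 9) = 9
e (MAX): max(-19, 17) = 17
f (MAX): max(18, -4) = 18
M2 (MIN): min(9, 17, 18) = 9
g (MAX): max(-16, 8) = 8
h (MAX): max(19, -7, -16) = 19
j (MAX): max(-1, 2) = 2
M3 (MIN): min(8, 19, 2) = 2
k (MAX): max(2, 17, 13) = 17
m (MAX): max(-20, -12) = -12
M4 (MIN): min(17, -12) = -12
S0 (MAX): max(1, 9, 2, -12) = 9
At S0, MAX picks M2 (highest: 9).
At M2, MIN picks d (lowest: 9).
At d, MAX picks y (highest: 9).
Terminal value 9.

S0 -> M2 -> d -> y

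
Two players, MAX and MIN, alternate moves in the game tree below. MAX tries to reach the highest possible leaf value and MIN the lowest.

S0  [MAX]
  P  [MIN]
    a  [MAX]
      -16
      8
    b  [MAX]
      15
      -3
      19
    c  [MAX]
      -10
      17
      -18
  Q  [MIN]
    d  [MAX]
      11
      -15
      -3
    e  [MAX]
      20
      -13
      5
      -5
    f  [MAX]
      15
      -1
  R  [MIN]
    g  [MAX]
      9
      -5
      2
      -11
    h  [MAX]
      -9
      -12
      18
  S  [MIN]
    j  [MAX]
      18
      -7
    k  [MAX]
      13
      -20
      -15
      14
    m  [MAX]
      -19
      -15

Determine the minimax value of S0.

a (MAX): max(-16, 8) = 8
b (MAX): max(15, -3, 19) = 19
c (MAX): max(-10, 17, -18) = 17
P (MIN): min(8, 19, 17) = 8
d (MAX): max(11, -15, -3) = 11
e (MAX): max(20, -13, 5, -5) = 20
f (MAX): max(15, -1) = 15
Q (MIN): min(11, 20, 15) = 11
g (MAX): max(9, -5, 2, -11) = 9
h (MAX): max(-9, -12, 18) = 18
R (MIN): min(9, 18) = 9
j (MAX): max(18, -7) = 18
k (MAX): max(13, -20, -15, 14) = 14
m (MAX): max(-19, -15) = -15
S (MIN): min(18, 14, -15) = -15
S0 (MAX): max(8, 11, 9, -15) = 11

11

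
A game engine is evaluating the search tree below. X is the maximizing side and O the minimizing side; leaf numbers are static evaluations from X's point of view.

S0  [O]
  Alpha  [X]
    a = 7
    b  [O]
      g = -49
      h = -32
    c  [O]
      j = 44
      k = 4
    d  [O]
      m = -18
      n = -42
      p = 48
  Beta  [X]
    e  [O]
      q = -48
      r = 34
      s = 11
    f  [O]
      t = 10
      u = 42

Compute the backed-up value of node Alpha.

b (O): min(-49, -32) = -49
c (O): min(44, 4) = 4
d (O): min(-18, -42, 48) = -42
Alpha (X): max(7, -49, 4, -42) = 7

7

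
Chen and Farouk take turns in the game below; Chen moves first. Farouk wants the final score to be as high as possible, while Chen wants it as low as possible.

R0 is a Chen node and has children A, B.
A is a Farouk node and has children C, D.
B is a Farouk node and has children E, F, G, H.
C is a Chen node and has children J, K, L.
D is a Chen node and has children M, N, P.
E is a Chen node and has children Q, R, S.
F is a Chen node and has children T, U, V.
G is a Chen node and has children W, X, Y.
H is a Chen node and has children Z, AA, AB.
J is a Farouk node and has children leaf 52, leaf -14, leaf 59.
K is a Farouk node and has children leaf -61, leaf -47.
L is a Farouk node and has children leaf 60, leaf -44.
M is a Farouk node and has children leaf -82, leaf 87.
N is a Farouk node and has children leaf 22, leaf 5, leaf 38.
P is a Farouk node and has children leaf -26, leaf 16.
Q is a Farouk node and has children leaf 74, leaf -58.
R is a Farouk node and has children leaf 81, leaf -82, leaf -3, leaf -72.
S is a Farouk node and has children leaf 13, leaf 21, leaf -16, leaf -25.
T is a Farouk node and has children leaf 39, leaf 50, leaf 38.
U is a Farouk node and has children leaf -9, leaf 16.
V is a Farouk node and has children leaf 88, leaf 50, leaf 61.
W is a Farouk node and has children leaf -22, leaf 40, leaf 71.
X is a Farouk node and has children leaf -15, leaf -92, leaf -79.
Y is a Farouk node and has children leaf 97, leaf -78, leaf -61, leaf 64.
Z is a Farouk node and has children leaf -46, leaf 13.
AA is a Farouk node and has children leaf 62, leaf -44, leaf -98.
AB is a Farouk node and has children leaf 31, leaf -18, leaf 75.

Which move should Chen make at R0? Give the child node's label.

J (Farouk): max(52, -14, 59) = 59
K (Farouk): max(-61, -47) = -47
L (Farouk): max(60, -44) = 60
C (Chen): min(59, -47, 60) = -47
M (Farouk): max(-82, 87) = 87
N (Farouk): max(22, 5, 38) = 38
P (Farouk): max(-26, 16) = 16
D (Chen): min(87, 38, 16) = 16
A (Farouk): max(-47, 16) = 16
Q (Farouk): max(74, -58) = 74
R (Farouk): max(81, -82, -3, -72) = 81
S (Farouk): max(13, 21, -16, -25) = 21
E (Chen): min(74, 81, 21) = 21
T (Farouk): max(39, 50, 38) = 50
U (Farouk): max(-9, 16) = 16
V (Farouk): max(88, 50, 61) = 88
F (Chen): min(50, 16, 88) = 16
W (Farouk): max(-22, 40, 71) = 71
X (Farouk): max(-15, -92, -79) = -15
Y (Farouk): max(97, -78, -61, 64) = 97
G (Chen): min(71, -15, 97) = -15
Z (Farouk): max(-46, 13) = 13
AA (Farouk): max(62, -44, -98) = 62
AB (Farouk): max(31, -18, 75) = 75
H (Chen): min(13, 62, 75) = 13
B (Farouk): max(21, 16, -15, 13) = 21
R0 (Chen): min(16, 21) = 16
Chen at R0 wants the lowest of {A=16, B=21}, so chooses A.

A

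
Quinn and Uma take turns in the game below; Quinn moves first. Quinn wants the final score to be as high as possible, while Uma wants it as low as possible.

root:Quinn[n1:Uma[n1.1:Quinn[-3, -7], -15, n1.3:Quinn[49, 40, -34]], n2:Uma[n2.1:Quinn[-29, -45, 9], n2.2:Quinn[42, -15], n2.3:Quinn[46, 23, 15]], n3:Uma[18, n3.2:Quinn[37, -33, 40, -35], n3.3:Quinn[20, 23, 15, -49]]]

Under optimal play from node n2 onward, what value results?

n2.1 (Quinn): max(-29, -45, 9) = 9
n2.2 (Quinn): max(42, -15) = 42
n2.3 (Quinn): max(46, 23, 15) = 46
n2 (Uma): min(9, 42, 46) = 9

9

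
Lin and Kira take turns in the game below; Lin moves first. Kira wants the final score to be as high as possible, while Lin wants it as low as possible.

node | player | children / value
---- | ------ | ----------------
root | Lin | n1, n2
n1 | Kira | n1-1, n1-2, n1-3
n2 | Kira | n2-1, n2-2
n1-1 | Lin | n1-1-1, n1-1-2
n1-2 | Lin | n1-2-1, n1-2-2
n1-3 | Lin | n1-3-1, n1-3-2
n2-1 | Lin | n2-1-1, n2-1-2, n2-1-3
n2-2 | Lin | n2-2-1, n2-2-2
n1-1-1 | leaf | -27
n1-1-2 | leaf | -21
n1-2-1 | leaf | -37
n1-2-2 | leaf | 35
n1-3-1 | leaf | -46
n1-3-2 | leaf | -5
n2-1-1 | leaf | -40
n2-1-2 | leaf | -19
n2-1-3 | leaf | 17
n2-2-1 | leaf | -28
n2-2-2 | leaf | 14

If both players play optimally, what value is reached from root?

-28

n1-1 (Lin): min(-27, -21) = -27
n1-2 (Lin): min(-37, 35) = -37
n1-3 (Lin): min(-46, -5) = -46
n1 (Kira): max(-27, -37, -46) = -27
n2-1 (Lin): min(-40, -19, 17) = -40
n2-2 (Lin): min(-28, 14) = -28
n2 (Kira): max(-40, -28) = -28
root (Lin): min(-27, -28) = -28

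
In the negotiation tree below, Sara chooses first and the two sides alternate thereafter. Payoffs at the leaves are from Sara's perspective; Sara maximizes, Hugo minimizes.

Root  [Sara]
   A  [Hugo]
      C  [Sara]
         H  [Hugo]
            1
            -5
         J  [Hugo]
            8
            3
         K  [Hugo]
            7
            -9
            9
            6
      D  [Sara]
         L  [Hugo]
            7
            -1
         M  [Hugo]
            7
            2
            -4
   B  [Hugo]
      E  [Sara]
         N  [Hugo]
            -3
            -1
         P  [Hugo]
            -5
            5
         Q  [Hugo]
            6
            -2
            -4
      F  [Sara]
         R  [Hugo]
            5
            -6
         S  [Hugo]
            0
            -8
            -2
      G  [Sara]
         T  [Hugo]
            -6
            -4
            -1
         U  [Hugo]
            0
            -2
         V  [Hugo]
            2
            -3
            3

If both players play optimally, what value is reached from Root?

-1

H (Hugo): min(1, -5) = -5
J (Hugo): min(8, 3) = 3
K (Hugo): min(7, -9, 9, 6) = -9
C (Sara): max(-5, 3, -9) = 3
L (Hugo): min(7, -1) = -1
M (Hugo): min(7, 2, -4) = -4
D (Sara): max(-1, -4) = -1
A (Hugo): min(3, -1) = -1
N (Hugo): min(-3, -1) = -3
P (Hugo): min(-5, 5) = -5
Q (Hugo): min(6, -2, -4) = -4
E (Sara): max(-3, -5, -4) = -3
R (Hugo): min(5, -6) = -6
S (Hugo): min(0, -8, -2) = -8
F (Sara): max(-6, -8) = -6
T (Hugo): min(-6, -4, -1) = -6
U (Hugo): min(0, -2) = -2
V (Hugo): min(2, -3, 3) = -3
G (Sara): max(-6, -2, -3) = -2
B (Hugo): min(-3, -6, -2) = -6
Root (Sara): max(-1, -6) = -1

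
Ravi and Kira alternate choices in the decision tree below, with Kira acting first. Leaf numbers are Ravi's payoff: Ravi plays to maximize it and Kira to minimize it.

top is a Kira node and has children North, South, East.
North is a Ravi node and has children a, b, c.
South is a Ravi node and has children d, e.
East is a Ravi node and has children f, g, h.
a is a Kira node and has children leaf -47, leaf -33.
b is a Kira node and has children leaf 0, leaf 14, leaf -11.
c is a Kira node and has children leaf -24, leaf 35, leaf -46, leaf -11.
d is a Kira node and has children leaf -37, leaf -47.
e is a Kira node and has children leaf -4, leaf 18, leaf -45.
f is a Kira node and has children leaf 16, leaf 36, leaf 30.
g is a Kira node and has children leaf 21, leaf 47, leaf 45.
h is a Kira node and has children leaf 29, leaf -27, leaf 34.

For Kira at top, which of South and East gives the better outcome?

South

d (Kira): min(-37, -47) = -47
e (Kira): min(-4, 18, -45) = -45
South (Ravi): max(-47, -45) = -45
f (Kira): min(16, 36, 30) = 16
g (Kira): min(21, 47, 45) = 21
h (Kira): min(29, -27, 34) = -27
East (Ravi): max(16, 21, -27) = 21
Kira prefers the lower value; South=-45, East=21. South is better since -45 < 21.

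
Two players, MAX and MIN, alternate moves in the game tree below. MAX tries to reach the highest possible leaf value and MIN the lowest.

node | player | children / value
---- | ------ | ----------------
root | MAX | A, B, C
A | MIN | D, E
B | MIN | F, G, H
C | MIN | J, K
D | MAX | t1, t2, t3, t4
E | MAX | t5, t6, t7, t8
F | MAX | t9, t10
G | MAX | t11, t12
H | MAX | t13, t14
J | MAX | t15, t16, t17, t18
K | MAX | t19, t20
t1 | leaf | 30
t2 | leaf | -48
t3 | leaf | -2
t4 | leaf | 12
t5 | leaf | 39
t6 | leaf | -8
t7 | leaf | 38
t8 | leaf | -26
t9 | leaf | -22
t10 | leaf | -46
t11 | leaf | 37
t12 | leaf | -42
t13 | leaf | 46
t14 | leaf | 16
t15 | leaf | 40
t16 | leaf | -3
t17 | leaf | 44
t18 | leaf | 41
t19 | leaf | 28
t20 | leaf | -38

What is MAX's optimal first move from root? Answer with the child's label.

D (MAX): max(30, -48, -2, 12) = 30
E (MAX): max(39, -8, 38, -26) = 39
A (MIN): min(30, 39) = 30
F (MAX): max(-22, -46) = -22
G (MAX): max(37, -42) = 37
H (MAX): max(46, 16) = 46
B (MIN): min(-22, 37, 46) = -22
J (MAX): max(40, -3, 44, 41) = 44
K (MAX): max(28, -38) = 28
C (MIN): min(44, 28) = 28
root (MAX): max(30, -22, 28) = 30
MAX at root wants the highest of {A=30, B=-22, C=28}, so chooses A.

A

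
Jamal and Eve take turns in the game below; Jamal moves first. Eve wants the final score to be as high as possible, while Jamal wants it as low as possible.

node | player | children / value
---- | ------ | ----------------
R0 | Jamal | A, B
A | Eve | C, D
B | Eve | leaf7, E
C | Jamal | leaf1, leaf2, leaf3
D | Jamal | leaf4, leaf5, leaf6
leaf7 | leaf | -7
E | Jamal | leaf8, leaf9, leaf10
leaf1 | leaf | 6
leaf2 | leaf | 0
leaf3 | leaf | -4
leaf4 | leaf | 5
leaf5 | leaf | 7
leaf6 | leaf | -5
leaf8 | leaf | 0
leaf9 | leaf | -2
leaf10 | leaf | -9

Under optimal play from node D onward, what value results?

-5

D (Jamal): min(5, 7, -5) = -5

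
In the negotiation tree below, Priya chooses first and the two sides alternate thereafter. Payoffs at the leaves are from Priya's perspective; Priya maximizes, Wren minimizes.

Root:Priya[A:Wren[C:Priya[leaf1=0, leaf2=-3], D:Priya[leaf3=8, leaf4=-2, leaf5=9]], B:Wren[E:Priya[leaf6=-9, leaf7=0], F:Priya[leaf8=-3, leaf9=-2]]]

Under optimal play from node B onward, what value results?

-2

E (Priya): max(-9, 0) = 0
F (Priya): max(-3, -2) = -2
B (Wren): min(0, -2) = -2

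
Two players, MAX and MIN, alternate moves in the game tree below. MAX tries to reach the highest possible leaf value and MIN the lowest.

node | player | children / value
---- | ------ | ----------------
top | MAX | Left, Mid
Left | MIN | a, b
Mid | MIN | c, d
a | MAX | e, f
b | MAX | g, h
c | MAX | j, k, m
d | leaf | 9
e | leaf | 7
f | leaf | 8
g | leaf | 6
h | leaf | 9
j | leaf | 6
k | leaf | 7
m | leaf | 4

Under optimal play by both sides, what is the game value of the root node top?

a (MAX): max(7, 8) = 8
b (MAX): max(6, 9) = 9
Left (MIN): min(8, 9) = 8
c (MAX): max(6, 7, 4) = 7
Mid (MIN): min(7, 9) = 7
top (MAX): max(8, 7) = 8

8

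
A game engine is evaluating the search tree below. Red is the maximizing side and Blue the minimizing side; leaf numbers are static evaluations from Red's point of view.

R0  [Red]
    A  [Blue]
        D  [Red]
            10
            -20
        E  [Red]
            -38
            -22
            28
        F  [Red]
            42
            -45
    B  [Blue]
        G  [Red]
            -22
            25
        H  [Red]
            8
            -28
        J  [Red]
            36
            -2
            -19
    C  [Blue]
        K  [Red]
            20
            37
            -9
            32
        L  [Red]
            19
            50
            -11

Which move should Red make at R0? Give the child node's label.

D (Red): max(10, -20) = 10
E (Red): max(-38, -22, 28) = 28
F (Red): max(42, -45) = 42
A (Blue): min(10, 28, 42) = 10
G (Red): max(-22, 25) = 25
H (Red): max(8, -28) = 8
J (Red): max(36, -2, -19) = 36
B (Blue): min(25, 8, 36) = 8
K (Red): max(20, 37, -9, 32) = 37
L (Red): max(19, 50, -11) = 50
C (Blue): min(37, 50) = 37
R0 (Red): max(10, 8, 37) = 37
Red at R0 wants the highest of {A=10, B=8, C=37}, so chooses C.

C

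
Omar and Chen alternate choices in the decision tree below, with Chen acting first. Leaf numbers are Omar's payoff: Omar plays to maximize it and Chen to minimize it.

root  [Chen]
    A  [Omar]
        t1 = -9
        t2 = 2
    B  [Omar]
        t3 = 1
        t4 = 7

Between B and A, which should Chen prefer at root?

B (Omar): max(1, 7) = 7
A (Omar): max(-9, 2) = 2
Chen prefers the lower value; B=7, A=2. A is better since 2 < 7.

A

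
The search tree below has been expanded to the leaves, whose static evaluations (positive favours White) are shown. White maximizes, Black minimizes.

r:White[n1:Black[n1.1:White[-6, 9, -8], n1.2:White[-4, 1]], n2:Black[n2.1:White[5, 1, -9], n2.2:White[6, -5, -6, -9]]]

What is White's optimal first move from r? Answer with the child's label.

n2

n1.1 (White): max(-6, 9, -8) = 9
n1.2 (White): max(-4, 1) = 1
n1 (Black): min(9, 1) = 1
n2.1 (White): max(5, 1, -9) = 5
n2.2 (White): max(6, -5, -6, -9) = 6
n2 (Black): min(5, 6) = 5
r (White): max(1, 5) = 5
White at r wants the highest of {n1=1, n2=5}, so chooses n2.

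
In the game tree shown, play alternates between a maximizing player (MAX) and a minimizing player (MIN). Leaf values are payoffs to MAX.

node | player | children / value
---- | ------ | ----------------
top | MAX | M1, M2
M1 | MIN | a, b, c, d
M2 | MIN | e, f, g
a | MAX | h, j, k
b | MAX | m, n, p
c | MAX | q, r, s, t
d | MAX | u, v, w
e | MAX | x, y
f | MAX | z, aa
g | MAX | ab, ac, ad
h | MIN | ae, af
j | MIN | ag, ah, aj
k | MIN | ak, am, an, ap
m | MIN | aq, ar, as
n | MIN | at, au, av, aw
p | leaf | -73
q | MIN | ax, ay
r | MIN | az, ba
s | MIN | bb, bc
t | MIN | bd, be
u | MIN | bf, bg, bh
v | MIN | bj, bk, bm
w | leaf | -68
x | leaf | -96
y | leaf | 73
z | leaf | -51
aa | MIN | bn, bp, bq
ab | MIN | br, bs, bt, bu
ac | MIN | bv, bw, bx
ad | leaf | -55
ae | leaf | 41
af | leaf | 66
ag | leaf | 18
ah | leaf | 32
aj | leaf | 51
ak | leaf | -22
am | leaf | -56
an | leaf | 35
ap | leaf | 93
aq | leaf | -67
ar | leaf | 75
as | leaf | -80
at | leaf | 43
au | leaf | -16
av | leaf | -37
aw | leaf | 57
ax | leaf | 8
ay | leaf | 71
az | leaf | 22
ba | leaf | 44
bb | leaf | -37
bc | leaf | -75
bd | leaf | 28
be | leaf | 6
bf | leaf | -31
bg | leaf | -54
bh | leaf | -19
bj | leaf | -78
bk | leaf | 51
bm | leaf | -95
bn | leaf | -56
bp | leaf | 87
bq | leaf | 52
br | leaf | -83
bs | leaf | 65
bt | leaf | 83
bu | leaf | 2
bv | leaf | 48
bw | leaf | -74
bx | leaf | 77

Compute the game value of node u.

-54

u (MIN): min(-31, -54, -19) = -54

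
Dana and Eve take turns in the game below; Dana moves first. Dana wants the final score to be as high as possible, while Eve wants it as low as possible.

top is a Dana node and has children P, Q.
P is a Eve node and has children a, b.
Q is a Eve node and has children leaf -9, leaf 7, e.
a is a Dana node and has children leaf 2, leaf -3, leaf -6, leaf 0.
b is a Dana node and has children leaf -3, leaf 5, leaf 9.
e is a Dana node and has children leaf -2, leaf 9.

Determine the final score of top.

2

a (Dana): max(2, -3, -6, 0) = 2
b (Dana): max(-3, 5, 9) = 9
P (Eve): min(2, 9) = 2
e (Dana): max(-2, 9) = 9
Q (Eve): min(-9, 7, 9) = -9
top (Dana): max(2, -9) = 2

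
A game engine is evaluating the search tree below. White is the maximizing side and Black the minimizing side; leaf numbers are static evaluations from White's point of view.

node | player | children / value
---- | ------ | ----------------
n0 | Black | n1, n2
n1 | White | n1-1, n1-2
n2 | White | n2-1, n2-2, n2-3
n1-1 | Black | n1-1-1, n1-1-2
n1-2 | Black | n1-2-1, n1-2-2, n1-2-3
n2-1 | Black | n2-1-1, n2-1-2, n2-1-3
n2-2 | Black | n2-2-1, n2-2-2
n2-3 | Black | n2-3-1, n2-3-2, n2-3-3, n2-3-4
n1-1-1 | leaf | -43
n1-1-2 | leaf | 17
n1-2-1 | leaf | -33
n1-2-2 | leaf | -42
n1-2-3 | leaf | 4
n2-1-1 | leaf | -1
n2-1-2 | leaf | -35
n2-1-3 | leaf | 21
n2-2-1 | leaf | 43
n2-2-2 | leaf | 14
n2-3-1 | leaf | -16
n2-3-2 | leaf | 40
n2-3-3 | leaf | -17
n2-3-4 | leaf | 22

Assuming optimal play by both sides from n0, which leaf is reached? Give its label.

n1-1 (Black): min(-43, 17) = -43
n1-2 (Black): min(-33, -42, 4) = -42
n1 (White): max(-43, -42) = -42
n2-1 (Black): min(-1, -35, 21) = -35
n2-2 (Black): min(43, 14) = 14
n2-3 (Black): min(-16, 40, -17, 22) = -17
n2 (White): max(-35, 14, -17) = 14
n0 (Black): min(-42, 14) = -42
At n0, Black picks n1 (lowest: -42).
At n1, White picks n1-2 (highest: -42).
At n1-2, Black picks n1-2-2 (lowest: -42).
Terminal value -42.

n1-2-2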